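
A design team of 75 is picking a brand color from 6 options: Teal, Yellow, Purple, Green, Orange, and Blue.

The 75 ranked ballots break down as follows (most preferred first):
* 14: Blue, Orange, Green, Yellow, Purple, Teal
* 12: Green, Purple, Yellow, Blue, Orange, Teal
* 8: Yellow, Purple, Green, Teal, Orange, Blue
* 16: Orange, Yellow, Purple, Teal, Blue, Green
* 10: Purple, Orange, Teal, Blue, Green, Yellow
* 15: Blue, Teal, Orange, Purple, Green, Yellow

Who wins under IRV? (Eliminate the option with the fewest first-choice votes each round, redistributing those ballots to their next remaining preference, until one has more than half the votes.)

Round 1: Teal 0, Yellow 8, Purple 10, Green 12, Orange 16, Blue 29. Teal eliminated.
Round 2: Yellow 8, Purple 10, Green 12, Orange 16, Blue 29. Yellow eliminated.
Round 3: Purple 18, Green 12, Orange 16, Blue 29. Green eliminated.
Round 4: Purple 30, Orange 16, Blue 29. Orange eliminated.
Round 5: Purple 46, Blue 29. Purple has a majority (≥38).

Purple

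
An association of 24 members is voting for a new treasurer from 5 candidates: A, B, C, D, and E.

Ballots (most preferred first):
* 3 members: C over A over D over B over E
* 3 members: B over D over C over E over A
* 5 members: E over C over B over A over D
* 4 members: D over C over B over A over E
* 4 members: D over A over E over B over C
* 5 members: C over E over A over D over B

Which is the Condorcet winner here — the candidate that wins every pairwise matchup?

C

C vs A: 20–4
C vs B: 17–7
C vs D: 13–11
C vs E: 15–9
C beats every other candidate.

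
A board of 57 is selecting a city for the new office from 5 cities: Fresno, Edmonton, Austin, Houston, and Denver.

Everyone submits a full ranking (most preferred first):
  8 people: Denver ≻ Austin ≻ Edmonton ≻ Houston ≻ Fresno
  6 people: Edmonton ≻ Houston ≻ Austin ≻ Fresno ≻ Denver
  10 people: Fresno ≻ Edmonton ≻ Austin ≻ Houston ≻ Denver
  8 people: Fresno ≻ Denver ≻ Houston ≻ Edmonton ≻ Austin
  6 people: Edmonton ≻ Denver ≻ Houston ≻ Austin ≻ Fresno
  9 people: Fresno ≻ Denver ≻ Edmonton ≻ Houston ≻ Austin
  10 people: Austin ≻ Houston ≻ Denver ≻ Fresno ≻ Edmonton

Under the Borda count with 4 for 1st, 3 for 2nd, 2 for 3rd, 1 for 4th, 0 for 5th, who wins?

Fresno

Fresno: 8×0 + 6×1 + 10×4 + 8×4 + 6×0 + 9×4 + 10×1 = 124
Edmonton: 8×2 + 6×4 + 10×3 + 8×1 + 6×4 + 9×2 + 10×0 = 120
Austin: 8×3 + 6×2 + 10×2 + 8×0 + 6×1 + 9×0 + 10×4 = 102
Houston: 8×1 + 6×3 + 10×1 + 8×2 + 6×2 + 9×1 + 10×3 = 103
Denver: 8×4 + 6×0 + 10×0 + 8×3 + 6×3 + 9×3 + 10×2 = 121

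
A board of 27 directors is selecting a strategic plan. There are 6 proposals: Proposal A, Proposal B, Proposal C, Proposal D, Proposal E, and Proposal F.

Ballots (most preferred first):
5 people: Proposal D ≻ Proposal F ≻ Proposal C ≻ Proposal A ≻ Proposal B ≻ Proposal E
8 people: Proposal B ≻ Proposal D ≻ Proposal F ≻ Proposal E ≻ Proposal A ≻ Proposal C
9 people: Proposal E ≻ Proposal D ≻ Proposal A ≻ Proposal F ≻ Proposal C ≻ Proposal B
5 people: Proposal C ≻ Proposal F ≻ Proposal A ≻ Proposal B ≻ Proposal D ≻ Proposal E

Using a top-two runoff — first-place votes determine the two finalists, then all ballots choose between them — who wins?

Proposal B

Round 1 first-place votes: Proposal A 0, Proposal B 8, Proposal C 5, Proposal D 5, Proposal E 9, Proposal F 0. Proposal E and Proposal B advance.
Runoff: Proposal E is ranked above Proposal B on 9 ballots, Proposal B above Proposal E on 18.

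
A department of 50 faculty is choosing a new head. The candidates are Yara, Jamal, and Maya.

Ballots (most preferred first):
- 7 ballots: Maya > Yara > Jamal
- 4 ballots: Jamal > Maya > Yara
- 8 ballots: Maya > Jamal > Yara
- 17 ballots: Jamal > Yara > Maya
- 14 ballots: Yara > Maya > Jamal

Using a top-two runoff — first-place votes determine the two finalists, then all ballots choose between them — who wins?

Maya

Round 1 first-place votes: Yara 14, Jamal 21, Maya 15. Jamal and Maya advance.
Runoff: Jamal is ranked above Maya on 21 ballots, Maya above Jamal on 29.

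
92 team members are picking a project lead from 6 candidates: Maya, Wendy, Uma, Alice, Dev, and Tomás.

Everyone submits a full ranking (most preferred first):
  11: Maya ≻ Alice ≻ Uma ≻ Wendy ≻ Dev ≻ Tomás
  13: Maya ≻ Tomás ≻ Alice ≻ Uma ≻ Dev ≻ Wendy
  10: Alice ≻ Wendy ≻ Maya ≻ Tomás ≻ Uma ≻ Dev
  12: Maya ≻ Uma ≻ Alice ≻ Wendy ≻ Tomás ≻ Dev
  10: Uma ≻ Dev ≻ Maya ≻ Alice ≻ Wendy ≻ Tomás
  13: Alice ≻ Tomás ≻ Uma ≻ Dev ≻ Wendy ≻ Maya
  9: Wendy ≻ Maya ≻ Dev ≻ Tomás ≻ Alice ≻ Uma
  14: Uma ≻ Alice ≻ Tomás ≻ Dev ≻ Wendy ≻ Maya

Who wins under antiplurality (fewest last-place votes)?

Last-place votes: Maya 27, Wendy 13, Uma 9, Alice 0, Dev 22, Tomás 21.

Alice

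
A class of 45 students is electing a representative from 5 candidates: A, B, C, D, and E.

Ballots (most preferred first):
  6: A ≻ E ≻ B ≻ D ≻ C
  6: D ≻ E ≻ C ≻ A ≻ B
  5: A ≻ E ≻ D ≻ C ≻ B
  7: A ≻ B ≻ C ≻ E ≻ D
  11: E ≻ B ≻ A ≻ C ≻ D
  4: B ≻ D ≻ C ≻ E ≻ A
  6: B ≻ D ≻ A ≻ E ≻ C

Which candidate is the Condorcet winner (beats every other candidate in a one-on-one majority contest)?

A vs B: 24–21
A vs C: 35–10
A vs D: 29–16
A vs E: 24–21
A beats every other candidate.

A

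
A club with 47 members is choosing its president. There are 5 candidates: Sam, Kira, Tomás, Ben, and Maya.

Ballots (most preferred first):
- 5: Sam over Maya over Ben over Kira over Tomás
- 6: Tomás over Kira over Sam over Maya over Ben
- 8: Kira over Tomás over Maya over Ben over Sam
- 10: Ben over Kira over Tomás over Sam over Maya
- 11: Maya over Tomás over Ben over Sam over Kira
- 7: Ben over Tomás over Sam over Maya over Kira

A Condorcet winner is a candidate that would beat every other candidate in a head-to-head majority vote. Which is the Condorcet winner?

Tomás

Tomás vs Sam: 42–5
Tomás vs Kira: 24–23
Tomás vs Ben: 25–22
Tomás vs Maya: 31–16
Tomás beats every other candidate.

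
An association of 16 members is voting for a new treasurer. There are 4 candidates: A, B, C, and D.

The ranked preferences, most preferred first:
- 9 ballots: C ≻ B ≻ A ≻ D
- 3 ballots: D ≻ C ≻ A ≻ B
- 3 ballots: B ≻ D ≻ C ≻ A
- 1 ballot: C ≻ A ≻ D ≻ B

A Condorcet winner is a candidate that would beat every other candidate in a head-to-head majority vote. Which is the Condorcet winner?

C vs A: 16–0
C vs B: 13–3
C vs D: 10–6
C beats every other candidate.

C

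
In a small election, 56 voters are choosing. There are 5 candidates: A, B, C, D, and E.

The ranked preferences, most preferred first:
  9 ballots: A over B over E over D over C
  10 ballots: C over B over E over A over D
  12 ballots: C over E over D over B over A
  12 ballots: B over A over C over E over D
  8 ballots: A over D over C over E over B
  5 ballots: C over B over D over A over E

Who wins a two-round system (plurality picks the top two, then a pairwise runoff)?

Round 1 first-place votes: A 17, B 12, C 27, D 0, E 0. C and A advance.
Runoff: C is ranked above A on 27 ballots, A above C on 29.

A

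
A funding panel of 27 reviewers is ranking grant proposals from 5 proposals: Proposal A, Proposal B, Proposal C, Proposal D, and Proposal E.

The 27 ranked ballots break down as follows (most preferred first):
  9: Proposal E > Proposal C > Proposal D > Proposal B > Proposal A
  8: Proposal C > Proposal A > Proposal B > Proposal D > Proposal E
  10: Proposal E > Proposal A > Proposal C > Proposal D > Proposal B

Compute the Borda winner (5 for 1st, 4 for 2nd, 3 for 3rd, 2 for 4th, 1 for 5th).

Proposal A: 9×1 + 8×4 + 10×4 = 81
Proposal B: 9×2 + 8×3 + 10×1 = 52
Proposal C: 9×4 + 8×5 + 10×3 = 106
Proposal D: 9×3 + 8×2 + 10×2 = 63
Proposal E: 9×5 + 8×1 + 10×5 = 103

Proposal C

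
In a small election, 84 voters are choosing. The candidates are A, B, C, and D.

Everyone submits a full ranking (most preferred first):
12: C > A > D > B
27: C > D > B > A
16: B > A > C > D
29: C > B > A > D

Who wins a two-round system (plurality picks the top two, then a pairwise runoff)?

C

Round 1 first-place votes: A 0, B 16, C 68, D 0. C and B advance.
Runoff: C is ranked above B on 68 ballots, B above C on 16.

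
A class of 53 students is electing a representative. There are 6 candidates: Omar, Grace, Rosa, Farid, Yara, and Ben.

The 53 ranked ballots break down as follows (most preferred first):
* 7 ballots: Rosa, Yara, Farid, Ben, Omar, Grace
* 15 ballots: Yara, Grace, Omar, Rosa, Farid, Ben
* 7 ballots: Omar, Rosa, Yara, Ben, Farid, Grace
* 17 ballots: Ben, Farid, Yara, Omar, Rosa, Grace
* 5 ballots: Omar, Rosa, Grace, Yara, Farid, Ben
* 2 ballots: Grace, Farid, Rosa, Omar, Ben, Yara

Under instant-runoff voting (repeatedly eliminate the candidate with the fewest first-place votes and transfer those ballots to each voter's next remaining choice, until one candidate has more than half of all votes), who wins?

Yara

Round 1: Omar 12, Grace 2, Rosa 7, Farid 0, Yara 15, Ben 17. Farid eliminated.
Round 2: Omar 12, Grace 2, Rosa 7, Yara 15, Ben 17. Grace eliminated.
Round 3: Omar 12, Rosa 9, Yara 15, Ben 17. Rosa eliminated.
Round 4: Omar 14, Yara 22, Ben 17. Omar eliminated.
Round 5: Yara 34, Ben 19. Yara has a majority (≥27).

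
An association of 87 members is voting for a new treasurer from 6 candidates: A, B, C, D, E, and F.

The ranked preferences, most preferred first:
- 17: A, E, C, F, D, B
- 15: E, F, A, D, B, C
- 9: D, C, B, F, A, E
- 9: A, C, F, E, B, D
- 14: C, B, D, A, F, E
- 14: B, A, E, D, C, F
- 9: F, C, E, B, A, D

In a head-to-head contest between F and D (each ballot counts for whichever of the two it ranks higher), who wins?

F

F is ranked above D on 50 ballots; D above F on 37.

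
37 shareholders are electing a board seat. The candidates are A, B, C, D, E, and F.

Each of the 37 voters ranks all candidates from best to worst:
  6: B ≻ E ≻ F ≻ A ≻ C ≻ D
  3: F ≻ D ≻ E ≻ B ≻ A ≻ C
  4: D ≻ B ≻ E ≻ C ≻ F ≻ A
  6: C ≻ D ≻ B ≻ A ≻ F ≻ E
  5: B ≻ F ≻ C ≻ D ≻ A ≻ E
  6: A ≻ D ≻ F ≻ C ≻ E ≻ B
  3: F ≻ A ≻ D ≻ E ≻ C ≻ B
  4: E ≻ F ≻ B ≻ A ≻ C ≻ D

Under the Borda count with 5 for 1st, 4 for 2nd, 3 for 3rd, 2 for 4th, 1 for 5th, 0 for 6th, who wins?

F

A: 6×2 + 3×1 + 4×0 + 6×2 + 5×1 + 6×5 + 3×4 + 4×2 = 82
B: 6×5 + 3×2 + 4×4 + 6×3 + 5×5 + 6×0 + 3×0 + 4×3 = 107
C: 6×1 + 3×0 + 4×2 + 6×5 + 5×3 + 6×2 + 3×1 + 4×1 = 78
D: 6×0 + 3×4 + 4×5 + 6×4 + 5×2 + 6×4 + 3×3 + 4×0 = 99
E: 6×4 + 3×3 + 4×3 + 6×0 + 5×0 + 6×1 + 3×2 + 4×5 = 77
F: 6×3 + 3×5 + 4×1 + 6×1 + 5×4 + 6×3 + 3×5 + 4×4 = 112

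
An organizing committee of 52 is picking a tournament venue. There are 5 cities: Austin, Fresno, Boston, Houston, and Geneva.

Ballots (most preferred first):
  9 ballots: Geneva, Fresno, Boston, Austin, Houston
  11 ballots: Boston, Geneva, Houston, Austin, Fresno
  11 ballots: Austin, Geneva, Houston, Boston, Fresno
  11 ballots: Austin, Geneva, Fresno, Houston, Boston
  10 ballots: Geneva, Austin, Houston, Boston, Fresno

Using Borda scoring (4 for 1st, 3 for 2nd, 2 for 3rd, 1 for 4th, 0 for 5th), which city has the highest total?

Geneva

Austin: 9×1 + 11×1 + 11×4 + 11×4 + 10×3 = 138
Fresno: 9×3 + 11×0 + 11×0 + 11×2 + 10×0 = 49
Boston: 9×2 + 11×4 + 11×1 + 11×0 + 10×1 = 83
Houston: 9×0 + 11×2 + 11×2 + 11×1 + 10×2 = 75
Geneva: 9×4 + 11×3 + 11×3 + 11×3 + 10×4 = 175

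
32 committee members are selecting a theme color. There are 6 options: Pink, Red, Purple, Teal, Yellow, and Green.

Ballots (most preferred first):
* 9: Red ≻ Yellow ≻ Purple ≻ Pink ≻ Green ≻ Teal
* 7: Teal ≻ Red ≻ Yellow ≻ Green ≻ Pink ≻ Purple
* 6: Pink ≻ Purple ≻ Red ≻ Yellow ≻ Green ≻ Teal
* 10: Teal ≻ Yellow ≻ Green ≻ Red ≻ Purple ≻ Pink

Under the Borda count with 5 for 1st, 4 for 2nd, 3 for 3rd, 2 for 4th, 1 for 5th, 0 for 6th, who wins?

Pink: 9×2 + 7×1 + 6×5 + 10×0 = 55
Red: 9×5 + 7×4 + 6×3 + 10×2 = 111
Purple: 9×3 + 7×0 + 6×4 + 10×1 = 61
Teal: 9×0 + 7×5 + 6×0 + 10×5 = 85
Yellow: 9×4 + 7×3 + 6×2 + 10×4 = 109
Green: 9×1 + 7×2 + 6×1 + 10×3 = 59

Red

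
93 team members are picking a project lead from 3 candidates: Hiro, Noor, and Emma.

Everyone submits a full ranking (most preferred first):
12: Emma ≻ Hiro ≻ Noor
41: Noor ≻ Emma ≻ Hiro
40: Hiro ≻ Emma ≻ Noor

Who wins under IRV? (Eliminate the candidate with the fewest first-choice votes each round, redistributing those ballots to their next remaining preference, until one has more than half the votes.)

Hiro

Round 1: Hiro 40, Noor 41, Emma 12. Emma eliminated.
Round 2: Hiro 52, Noor 41. Hiro has a majority (≥47).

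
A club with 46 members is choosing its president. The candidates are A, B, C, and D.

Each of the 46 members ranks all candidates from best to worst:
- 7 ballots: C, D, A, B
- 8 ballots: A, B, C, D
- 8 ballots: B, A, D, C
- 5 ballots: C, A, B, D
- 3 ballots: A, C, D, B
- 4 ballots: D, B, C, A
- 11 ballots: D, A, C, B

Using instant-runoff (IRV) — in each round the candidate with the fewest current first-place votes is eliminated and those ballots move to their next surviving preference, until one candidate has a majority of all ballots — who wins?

Round 1: A 11, B 8, C 12, D 15. B eliminated.
Round 2: A 19, C 12, D 15. C eliminated.
Round 3: A 24, D 22. A has a majority (≥24).

A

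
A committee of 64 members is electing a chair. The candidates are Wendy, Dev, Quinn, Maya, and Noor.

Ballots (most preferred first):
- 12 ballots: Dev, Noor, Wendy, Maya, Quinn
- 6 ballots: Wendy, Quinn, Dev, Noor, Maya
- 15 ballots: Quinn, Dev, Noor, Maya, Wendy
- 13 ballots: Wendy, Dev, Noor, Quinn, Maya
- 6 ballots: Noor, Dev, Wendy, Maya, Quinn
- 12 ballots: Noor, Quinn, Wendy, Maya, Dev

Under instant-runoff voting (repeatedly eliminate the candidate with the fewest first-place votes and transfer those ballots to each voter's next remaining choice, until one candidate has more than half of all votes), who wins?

Round 1: Wendy 19, Dev 12, Quinn 15, Maya 0, Noor 18. Maya eliminated.
Round 2: Wendy 19, Dev 12, Quinn 15, Noor 18. Dev eliminated.
Round 3: Wendy 19, Quinn 15, Noor 30. Quinn eliminated.
Round 4: Wendy 19, Noor 45. Noor has a majority (≥33).

Noor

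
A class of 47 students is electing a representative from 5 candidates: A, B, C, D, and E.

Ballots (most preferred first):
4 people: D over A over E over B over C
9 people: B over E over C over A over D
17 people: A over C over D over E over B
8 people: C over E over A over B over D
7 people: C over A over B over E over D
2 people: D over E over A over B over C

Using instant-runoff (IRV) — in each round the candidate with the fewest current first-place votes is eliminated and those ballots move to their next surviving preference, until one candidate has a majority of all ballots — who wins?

C

Round 1: A 17, B 9, C 15, D 6, E 0. E eliminated.
Round 2: A 17, B 9, C 15, D 6. D eliminated.
Round 3: A 23, B 9, C 15. B eliminated.
Round 4: A 23, C 24. C has a majority (≥24).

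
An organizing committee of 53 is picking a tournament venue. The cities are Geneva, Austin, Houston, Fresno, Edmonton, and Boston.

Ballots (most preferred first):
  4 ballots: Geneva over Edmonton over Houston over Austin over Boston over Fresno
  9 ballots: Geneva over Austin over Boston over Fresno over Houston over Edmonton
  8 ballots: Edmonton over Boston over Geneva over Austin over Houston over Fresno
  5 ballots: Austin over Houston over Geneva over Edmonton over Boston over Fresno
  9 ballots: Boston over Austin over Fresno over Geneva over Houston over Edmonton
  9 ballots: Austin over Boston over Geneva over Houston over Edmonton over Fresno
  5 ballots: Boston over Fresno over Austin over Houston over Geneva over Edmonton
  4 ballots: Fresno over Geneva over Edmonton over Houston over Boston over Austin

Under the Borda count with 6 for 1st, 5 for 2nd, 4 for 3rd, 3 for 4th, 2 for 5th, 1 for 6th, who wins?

Austin

Geneva: 4×6 + 9×6 + 8×4 + 5×4 + 9×3 + 9×4 + 5×2 + 4×5 = 223
Austin: 4×3 + 9×5 + 8×3 + 5×6 + 9×5 + 9×6 + 5×4 + 4×1 = 234
Houston: 4×4 + 9×2 + 8×2 + 5×5 + 9×2 + 9×3 + 5×3 + 4×3 = 147
Fresno: 4×1 + 9×3 + 8×1 + 5×1 + 9×4 + 9×1 + 5×5 + 4×6 = 138
Edmonton: 4×5 + 9×1 + 8×6 + 5×3 + 9×1 + 9×2 + 5×1 + 4×4 = 140
Boston: 4×2 + 9×4 + 8×5 + 5×2 + 9×6 + 9×5 + 5×6 + 4×2 = 231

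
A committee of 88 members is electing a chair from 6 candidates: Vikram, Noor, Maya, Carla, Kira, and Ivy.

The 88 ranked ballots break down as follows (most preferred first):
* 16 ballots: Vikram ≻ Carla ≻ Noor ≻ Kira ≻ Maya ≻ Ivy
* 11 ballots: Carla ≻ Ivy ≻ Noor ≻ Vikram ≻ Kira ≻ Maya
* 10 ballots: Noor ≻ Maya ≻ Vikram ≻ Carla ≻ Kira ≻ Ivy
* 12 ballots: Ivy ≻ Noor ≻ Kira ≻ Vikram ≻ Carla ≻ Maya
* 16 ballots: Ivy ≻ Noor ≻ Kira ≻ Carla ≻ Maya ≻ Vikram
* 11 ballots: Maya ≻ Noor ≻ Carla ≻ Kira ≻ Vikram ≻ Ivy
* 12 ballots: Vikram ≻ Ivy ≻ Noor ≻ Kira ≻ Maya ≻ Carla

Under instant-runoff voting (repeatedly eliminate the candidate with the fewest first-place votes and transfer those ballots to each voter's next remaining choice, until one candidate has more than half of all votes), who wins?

Vikram

Round 1: Vikram 28, Noor 10, Maya 11, Carla 11, Kira 0, Ivy 28. Kira eliminated.
Round 2: Vikram 28, Noor 10, Maya 11, Carla 11, Ivy 28. Noor eliminated.
Round 3: Vikram 28, Maya 21, Carla 11, Ivy 28. Carla eliminated.
Round 4: Vikram 28, Maya 21, Ivy 39. Maya eliminated.
Round 5: Vikram 49, Ivy 39. Vikram has a majority (≥45).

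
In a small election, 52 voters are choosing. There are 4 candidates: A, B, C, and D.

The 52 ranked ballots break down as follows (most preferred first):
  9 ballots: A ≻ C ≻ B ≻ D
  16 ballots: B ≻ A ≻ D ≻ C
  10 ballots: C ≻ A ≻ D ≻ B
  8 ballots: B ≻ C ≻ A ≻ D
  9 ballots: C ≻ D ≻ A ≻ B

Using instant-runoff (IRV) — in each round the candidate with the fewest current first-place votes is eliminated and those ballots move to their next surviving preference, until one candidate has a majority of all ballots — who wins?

C

Round 1: A 9, B 24, C 19, D 0. D eliminated.
Round 2: A 9, B 24, C 19. A eliminated.
Round 3: B 24, C 28. C has a majority (≥27).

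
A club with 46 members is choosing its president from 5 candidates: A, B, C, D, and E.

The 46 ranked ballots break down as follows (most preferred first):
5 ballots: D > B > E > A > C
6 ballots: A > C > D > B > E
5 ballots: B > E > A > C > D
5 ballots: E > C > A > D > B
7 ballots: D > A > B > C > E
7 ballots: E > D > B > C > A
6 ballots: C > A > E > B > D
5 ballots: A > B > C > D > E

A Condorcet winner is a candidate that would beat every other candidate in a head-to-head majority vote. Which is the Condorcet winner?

A vs B: 29–17
A vs C: 28–18
A vs D: 27–19
A vs E: 24–22
A beats every other candidate.

A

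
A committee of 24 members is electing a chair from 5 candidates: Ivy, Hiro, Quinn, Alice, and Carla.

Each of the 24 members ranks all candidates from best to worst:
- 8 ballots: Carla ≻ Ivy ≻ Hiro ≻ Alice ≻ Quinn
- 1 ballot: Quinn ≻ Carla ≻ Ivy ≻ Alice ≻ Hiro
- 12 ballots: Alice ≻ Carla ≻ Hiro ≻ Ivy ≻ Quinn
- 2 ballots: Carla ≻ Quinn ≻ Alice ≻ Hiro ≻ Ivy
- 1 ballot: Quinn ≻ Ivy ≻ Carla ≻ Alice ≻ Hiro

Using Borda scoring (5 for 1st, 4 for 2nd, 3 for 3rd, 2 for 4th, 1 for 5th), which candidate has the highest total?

Ivy: 8×4 + 1×3 + 12×2 + 2×1 + 1×4 = 65
Hiro: 8×3 + 1×1 + 12×3 + 2×2 + 1×1 = 66
Quinn: 8×1 + 1×5 + 12×1 + 2×4 + 1×5 = 38
Alice: 8×2 + 1×2 + 12×5 + 2×3 + 1×2 = 86
Carla: 8×5 + 1×4 + 12×4 + 2×5 + 1×3 = 105

Carla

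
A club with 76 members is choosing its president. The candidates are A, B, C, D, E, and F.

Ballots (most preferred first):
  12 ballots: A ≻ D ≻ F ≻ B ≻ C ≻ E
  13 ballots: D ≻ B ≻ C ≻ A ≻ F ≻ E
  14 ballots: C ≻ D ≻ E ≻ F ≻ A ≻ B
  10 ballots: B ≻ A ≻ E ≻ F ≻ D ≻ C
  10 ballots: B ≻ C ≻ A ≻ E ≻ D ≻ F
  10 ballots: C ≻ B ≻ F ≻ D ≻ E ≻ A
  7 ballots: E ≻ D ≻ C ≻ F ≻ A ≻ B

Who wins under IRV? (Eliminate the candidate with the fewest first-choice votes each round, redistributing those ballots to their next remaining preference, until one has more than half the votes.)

Round 1: A 12, B 20, C 24, D 13, E 7, F 0. F eliminated.
Round 2: A 12, B 20, C 24, D 13, E 7. E eliminated.
Round 3: A 12, B 20, C 24, D 20. A eliminated.
Round 4: B 20, C 24, D 32. B eliminated.
Round 5: C 34, D 42. D has a majority (≥39).

D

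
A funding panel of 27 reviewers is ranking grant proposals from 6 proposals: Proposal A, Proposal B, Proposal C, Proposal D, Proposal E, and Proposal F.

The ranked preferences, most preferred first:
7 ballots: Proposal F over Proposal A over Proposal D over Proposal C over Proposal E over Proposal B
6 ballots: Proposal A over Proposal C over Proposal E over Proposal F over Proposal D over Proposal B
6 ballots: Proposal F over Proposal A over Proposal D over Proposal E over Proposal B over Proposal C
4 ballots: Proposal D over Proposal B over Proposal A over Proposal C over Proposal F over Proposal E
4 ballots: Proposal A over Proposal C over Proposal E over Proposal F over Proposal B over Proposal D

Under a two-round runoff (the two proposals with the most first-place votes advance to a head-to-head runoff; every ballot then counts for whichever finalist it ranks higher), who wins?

Round 1 first-place votes: Proposal A 10, Proposal B 0, Proposal C 0, Proposal D 4, Proposal E 0, Proposal F 13. Proposal F and Proposal A advance.
Runoff: Proposal F is ranked above Proposal A on 13 ballots, Proposal A above Proposal F on 14.

Proposal A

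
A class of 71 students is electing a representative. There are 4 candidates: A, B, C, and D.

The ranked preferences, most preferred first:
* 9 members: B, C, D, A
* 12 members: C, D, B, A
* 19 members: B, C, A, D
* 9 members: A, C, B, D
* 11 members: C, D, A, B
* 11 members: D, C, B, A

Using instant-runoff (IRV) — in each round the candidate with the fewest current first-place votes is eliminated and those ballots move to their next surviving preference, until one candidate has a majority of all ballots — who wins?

Round 1: A 9, B 28, C 23, D 11. A eliminated.
Round 2: B 28, C 32, D 11. D eliminated.
Round 3: B 28, C 43. C has a majority (≥36).

C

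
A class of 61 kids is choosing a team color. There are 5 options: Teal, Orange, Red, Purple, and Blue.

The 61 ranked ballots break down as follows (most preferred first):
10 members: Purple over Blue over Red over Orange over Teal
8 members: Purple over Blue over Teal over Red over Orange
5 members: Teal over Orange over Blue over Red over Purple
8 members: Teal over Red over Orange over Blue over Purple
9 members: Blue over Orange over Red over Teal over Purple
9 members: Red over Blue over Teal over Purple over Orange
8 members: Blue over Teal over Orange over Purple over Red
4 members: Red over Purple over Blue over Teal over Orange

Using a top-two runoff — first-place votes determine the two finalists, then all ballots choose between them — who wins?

Round 1 first-place votes: Teal 13, Orange 0, Red 13, Purple 18, Blue 17. Purple and Blue advance.
Runoff: Purple is ranked above Blue on 22 ballots, Blue above Purple on 39.

Blue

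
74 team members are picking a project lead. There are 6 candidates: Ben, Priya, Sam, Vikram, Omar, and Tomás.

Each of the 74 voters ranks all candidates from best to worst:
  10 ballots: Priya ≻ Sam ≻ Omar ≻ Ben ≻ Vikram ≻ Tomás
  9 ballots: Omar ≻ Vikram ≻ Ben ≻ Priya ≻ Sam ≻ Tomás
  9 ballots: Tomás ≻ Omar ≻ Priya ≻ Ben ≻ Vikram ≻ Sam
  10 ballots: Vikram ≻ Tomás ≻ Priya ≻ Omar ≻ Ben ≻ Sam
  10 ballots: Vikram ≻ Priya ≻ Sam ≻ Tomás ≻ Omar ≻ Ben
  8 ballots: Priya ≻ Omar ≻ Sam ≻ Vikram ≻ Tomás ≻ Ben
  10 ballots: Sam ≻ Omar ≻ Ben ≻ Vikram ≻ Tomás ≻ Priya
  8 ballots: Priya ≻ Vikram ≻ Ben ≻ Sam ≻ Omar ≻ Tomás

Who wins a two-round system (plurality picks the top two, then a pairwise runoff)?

Vikram

Round 1 first-place votes: Ben 0, Priya 26, Sam 10, Vikram 20, Omar 9, Tomás 9. Priya and Vikram advance.
Runoff: Priya is ranked above Vikram on 35 ballots, Vikram above Priya on 39.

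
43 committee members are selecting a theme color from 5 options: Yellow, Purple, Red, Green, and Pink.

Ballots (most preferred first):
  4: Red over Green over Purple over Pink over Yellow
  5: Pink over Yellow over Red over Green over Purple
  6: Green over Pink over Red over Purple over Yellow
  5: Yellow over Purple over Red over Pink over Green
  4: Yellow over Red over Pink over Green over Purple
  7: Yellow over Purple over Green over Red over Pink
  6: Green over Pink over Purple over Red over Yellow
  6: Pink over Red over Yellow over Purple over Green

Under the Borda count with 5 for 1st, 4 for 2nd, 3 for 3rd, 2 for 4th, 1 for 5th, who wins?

Pink

Yellow: 4×1 + 5×4 + 6×1 + 5×5 + 4×5 + 7×5 + 6×1 + 6×3 = 134
Purple: 4×3 + 5×1 + 6×2 + 5×4 + 4×1 + 7×4 + 6×3 + 6×2 = 111
Red: 4×5 + 5×3 + 6×3 + 5×3 + 4×4 + 7×2 + 6×2 + 6×4 = 134
Green: 4×4 + 5×2 + 6×5 + 5×1 + 4×2 + 7×3 + 6×5 + 6×1 = 126
Pink: 4×2 + 5×5 + 6×4 + 5×2 + 4×3 + 7×1 + 6×4 + 6×5 = 140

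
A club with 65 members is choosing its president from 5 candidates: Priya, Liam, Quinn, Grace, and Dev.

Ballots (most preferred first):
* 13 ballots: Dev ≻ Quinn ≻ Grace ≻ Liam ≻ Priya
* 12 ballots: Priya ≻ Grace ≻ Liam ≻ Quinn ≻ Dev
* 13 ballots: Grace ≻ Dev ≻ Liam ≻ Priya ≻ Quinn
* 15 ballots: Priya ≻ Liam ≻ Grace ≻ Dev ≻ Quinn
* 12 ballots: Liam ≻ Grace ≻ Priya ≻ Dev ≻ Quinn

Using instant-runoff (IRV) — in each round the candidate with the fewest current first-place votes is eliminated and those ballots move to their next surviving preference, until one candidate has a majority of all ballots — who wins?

Round 1: Priya 27, Liam 12, Quinn 0, Grace 13, Dev 13. Quinn eliminated.
Round 2: Priya 27, Liam 12, Grace 13, Dev 13. Liam eliminated.
Round 3: Priya 27, Grace 25, Dev 13. Dev eliminated.
Round 4: Priya 27, Grace 38. Grace has a majority (≥33).

Grace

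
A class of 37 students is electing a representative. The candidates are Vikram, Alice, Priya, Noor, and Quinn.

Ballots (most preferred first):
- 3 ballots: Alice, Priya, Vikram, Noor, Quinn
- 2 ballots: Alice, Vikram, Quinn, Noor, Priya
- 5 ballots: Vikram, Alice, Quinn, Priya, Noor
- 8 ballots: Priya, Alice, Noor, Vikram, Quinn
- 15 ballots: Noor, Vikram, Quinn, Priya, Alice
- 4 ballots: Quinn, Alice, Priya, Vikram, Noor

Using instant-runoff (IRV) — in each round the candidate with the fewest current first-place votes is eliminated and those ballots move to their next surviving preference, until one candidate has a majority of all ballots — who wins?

Alice

Round 1: Vikram 5, Alice 5, Priya 8, Noor 15, Quinn 4. Quinn eliminated.
Round 2: Vikram 5, Alice 9, Priya 8, Noor 15. Vikram eliminated.
Round 3: Alice 14, Priya 8, Noor 15. Priya eliminated.
Round 4: Alice 22, Noor 15. Alice has a majority (≥19).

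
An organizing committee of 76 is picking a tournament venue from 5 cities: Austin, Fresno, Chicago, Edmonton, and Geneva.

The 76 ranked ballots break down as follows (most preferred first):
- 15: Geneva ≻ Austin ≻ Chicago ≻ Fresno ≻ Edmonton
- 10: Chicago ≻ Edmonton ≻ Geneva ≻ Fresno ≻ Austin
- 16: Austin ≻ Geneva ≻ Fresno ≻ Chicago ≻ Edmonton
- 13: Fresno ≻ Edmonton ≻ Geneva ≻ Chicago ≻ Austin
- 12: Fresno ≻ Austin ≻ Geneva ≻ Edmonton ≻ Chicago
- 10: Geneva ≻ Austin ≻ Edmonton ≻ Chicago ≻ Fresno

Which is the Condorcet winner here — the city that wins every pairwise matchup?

Geneva vs Austin: 48–28
Geneva vs Fresno: 51–25
Geneva vs Chicago: 66–10
Geneva vs Edmonton: 53–23
Geneva beats every other city.

Geneva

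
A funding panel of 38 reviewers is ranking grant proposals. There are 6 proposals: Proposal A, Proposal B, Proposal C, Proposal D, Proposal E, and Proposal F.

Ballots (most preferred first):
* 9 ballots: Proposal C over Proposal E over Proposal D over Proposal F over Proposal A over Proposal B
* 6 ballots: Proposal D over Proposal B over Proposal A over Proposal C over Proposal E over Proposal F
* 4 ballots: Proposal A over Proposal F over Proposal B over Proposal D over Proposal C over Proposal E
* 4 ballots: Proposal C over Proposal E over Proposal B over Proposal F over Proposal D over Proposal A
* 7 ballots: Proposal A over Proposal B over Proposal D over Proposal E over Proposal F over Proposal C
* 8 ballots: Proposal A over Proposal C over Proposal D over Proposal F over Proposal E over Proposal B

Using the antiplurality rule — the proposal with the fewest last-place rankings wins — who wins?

Last-place votes: Proposal A 4, Proposal B 17, Proposal C 7, Proposal D 0, Proposal E 4, Proposal F 6.

Proposal D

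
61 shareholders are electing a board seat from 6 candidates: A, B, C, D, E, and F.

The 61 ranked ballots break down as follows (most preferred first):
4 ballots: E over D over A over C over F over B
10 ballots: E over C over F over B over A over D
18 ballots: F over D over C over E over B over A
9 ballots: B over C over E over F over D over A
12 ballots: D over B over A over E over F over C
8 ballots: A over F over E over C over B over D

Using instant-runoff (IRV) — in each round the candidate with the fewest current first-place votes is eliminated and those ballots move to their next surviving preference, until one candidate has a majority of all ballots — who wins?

Round 1: A 8, B 9, C 0, D 12, E 14, F 18. C eliminated.
Round 2: A 8, B 9, D 12, E 14, F 18. A eliminated.
Round 3: B 9, D 12, E 14, F 26. B eliminated.
Round 4: D 12, E 23, F 26. D eliminated.
Round 5: E 35, F 26. E has a majority (≥31).

E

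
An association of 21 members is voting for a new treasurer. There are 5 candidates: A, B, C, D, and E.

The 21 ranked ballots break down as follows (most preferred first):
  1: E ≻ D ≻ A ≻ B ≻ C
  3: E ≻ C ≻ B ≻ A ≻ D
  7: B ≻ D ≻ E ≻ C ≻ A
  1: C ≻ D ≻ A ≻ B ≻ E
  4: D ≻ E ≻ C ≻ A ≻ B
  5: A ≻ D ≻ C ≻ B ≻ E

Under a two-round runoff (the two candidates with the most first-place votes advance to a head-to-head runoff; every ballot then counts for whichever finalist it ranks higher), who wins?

A

Round 1 first-place votes: A 5, B 7, C 1, D 4, E 4. B and A advance.
Runoff: B is ranked above A on 10 ballots, A above B on 11.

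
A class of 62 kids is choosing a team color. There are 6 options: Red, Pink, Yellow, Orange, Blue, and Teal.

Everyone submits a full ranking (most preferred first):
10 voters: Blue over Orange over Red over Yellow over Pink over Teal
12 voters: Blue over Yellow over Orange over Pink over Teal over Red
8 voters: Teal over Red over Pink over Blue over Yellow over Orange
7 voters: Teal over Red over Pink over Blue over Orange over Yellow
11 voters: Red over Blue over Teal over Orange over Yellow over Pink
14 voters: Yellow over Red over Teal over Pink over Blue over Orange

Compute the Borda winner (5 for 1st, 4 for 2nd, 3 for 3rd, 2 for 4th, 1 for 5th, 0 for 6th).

Red

Red: 10×3 + 12×0 + 8×4 + 7×4 + 11×5 + 14×4 = 201
Pink: 10×1 + 12×2 + 8×3 + 7×3 + 11×0 + 14×2 = 107
Yellow: 10×2 + 12×4 + 8×1 + 7×0 + 11×1 + 14×5 = 157
Orange: 10×4 + 12×3 + 8×0 + 7×1 + 11×2 + 14×0 = 105
Blue: 10×5 + 12×5 + 8×2 + 7×2 + 11×4 + 14×1 = 198
Teal: 10×0 + 12×1 + 8×5 + 7×5 + 11×3 + 14×3 = 162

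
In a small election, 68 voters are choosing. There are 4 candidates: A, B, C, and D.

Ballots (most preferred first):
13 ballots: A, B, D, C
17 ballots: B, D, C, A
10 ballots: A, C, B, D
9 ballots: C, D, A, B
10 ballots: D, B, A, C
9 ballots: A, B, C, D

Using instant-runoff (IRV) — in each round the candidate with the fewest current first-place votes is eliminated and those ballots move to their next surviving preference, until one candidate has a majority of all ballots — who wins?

Round 1: A 32, B 17, C 9, D 10. C eliminated.
Round 2: A 32, B 17, D 19. B eliminated.
Round 3: A 32, D 36. D has a majority (≥35).

D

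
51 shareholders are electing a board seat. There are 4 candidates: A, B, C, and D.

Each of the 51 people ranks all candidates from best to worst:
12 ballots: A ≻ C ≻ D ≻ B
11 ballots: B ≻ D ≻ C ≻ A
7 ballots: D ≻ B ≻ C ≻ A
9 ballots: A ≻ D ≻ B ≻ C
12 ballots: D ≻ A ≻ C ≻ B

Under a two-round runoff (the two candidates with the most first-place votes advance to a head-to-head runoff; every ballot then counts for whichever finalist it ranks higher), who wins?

Round 1 first-place votes: A 21, B 11, C 0, D 19. A and D advance.
Runoff: A is ranked above D on 21 ballots, D above A on 30.

D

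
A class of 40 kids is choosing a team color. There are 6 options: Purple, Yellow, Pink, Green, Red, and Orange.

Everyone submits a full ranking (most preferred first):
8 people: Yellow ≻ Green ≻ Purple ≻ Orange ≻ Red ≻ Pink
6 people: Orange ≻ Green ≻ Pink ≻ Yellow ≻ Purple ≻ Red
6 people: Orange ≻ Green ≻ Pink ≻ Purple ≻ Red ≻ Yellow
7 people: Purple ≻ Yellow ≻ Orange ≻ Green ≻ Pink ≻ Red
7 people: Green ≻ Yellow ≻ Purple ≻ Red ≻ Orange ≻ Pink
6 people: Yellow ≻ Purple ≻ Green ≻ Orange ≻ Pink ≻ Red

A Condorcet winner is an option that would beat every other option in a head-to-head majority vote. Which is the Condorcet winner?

Yellow

Yellow vs Purple: 27–13
Yellow vs Pink: 28–12
Yellow vs Green: 21–19
Yellow vs Red: 34–6
Yellow vs Orange: 28–12
Yellow beats every other option.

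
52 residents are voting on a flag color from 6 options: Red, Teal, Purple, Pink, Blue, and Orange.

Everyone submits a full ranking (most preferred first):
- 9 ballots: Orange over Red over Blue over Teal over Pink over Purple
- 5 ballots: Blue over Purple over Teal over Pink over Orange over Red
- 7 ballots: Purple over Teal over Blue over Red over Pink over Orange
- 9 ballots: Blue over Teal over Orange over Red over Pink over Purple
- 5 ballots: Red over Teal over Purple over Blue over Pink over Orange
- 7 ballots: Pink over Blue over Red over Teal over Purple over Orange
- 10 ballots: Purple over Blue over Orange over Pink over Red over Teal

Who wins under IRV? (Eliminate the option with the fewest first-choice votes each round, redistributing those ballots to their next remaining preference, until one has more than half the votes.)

Round 1: Red 5, Teal 0, Purple 17, Pink 7, Blue 14, Orange 9. Teal eliminated.
Round 2: Red 5, Purple 17, Pink 7, Blue 14, Orange 9. Red eliminated.
Round 3: Purple 22, Pink 7, Blue 14, Orange 9. Pink eliminated.
Round 4: Purple 22, Blue 21, Orange 9. Orange eliminated.
Round 5: Purple 22, Blue 30. Blue has a majority (≥27).

Blue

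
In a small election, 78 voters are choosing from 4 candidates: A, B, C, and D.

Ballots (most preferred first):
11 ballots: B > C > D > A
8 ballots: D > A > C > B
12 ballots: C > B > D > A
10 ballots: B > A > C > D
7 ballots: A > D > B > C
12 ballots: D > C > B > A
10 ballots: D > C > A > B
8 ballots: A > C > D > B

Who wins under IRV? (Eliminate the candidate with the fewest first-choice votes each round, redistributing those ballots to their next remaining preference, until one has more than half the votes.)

D

Round 1: A 15, B 21, C 12, D 30. C eliminated.
Round 2: A 15, B 33, D 30. A eliminated.
Round 3: B 33, D 45. D has a majority (≥40).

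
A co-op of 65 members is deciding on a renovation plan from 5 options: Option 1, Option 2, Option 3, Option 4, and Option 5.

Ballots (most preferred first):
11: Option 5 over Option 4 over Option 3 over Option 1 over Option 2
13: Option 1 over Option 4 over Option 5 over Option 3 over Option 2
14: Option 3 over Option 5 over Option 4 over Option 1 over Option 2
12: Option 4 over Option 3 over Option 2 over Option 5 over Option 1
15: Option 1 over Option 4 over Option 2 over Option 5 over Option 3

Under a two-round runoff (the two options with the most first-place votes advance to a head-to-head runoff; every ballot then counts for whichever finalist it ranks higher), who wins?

Round 1 first-place votes: Option 1 28, Option 2 0, Option 3 14, Option 4 12, Option 5 11. Option 1 and Option 3 advance.
Runoff: Option 1 is ranked above Option 3 on 28 ballots, Option 3 above Option 1 on 37.

Option 3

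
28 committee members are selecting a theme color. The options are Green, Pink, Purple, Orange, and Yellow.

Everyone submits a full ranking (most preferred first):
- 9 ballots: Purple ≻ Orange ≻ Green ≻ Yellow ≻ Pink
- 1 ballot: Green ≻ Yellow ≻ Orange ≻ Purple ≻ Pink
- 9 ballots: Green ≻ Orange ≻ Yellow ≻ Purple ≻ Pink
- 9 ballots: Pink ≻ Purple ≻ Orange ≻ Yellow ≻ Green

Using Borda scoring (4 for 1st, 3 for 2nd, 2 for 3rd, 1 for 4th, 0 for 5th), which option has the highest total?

Green: 9×2 + 1×4 + 9×4 + 9×0 = 58
Pink: 9×0 + 1×0 + 9×0 + 9×4 = 36
Purple: 9×4 + 1×1 + 9×1 + 9×3 = 73
Orange: 9×3 + 1×2 + 9×3 + 9×2 = 74
Yellow: 9×1 + 1×3 + 9×2 + 9×1 = 39

Orange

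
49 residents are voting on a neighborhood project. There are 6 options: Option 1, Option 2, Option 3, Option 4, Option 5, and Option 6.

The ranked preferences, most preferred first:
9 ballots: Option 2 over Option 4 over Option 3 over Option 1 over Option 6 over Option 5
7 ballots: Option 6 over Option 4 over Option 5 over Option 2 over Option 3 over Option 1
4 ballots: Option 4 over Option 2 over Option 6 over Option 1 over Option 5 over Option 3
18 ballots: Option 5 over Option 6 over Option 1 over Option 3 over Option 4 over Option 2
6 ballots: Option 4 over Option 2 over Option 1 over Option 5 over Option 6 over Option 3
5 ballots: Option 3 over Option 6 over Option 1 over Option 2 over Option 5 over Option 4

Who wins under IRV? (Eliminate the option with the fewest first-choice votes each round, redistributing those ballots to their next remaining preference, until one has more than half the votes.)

Option 4

Round 1: Option 1 0, Option 2 9, Option 3 5, Option 4 10, Option 5 18, Option 6 7. Option 1 eliminated.
Round 2: Option 2 9, Option 3 5, Option 4 10, Option 5 18, Option 6 7. Option 3 eliminated.
Round 3: Option 2 9, Option 4 10, Option 5 18, Option 6 12. Option 2 eliminated.
Round 4: Option 4 19, Option 5 18, Option 6 12. Option 6 eliminated.
Round 5: Option 4 26, Option 5 23. Option 4 has a majority (≥25).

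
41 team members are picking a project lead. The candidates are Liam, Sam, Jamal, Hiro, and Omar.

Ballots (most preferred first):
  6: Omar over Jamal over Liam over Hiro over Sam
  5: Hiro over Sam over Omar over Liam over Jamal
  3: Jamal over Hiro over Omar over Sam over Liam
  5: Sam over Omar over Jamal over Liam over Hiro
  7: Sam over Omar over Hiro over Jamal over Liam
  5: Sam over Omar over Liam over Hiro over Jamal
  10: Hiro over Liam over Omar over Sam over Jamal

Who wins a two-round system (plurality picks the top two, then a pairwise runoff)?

Round 1 first-place votes: Liam 0, Sam 17, Jamal 3, Hiro 15, Omar 6. Sam and Hiro advance.
Runoff: Sam is ranked above Hiro on 17 ballots, Hiro above Sam on 24.

Hiro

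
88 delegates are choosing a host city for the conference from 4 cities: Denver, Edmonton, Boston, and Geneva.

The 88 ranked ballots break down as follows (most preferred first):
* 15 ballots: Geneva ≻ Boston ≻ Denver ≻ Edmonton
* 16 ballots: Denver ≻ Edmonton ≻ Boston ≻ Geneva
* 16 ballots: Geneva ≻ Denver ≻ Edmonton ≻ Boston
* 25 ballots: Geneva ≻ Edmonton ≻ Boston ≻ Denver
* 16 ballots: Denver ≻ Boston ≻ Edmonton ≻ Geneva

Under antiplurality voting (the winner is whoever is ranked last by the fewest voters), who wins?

Edmonton

Last-place votes: Denver 25, Edmonton 15, Boston 16, Geneva 32.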